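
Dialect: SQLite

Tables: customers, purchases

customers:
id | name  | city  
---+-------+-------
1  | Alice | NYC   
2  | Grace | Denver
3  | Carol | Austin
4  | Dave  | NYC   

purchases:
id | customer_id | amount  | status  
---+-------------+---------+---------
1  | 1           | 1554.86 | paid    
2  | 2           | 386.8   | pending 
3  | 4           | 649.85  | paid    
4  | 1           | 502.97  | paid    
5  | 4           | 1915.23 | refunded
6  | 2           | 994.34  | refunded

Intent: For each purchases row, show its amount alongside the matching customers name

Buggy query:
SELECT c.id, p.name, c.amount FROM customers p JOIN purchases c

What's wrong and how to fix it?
Bug: JOIN with no ON clause produces a cartesian product; every purchases row pairs with every customers row

Fix: Specify the join condition linking the foreign key to the parent id

Corrected query:
SELECT c.id, p.name, c.amount FROM customers p JOIN purchases c ON c.customer_id = p.id

Result:
id | name  | amount 
---+-------+--------
1  | Alice | 1554.86
2  | Grace | 386.8  
3  | Dave  | 649.85 
4  | Alice | 502.97 
5  | Dave  | 1915.23
6  | Grace | 994.34 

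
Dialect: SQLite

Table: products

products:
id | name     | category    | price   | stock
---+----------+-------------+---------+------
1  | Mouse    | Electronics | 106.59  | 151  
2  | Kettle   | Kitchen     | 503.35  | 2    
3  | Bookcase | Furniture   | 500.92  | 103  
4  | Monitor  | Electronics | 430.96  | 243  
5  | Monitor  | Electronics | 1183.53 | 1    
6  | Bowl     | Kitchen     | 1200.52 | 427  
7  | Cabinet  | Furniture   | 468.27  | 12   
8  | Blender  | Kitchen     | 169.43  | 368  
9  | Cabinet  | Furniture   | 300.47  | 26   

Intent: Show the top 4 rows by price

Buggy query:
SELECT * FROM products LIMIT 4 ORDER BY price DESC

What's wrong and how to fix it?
Bug: LIMIT must come after ORDER BY

Fix: Sort with ORDER BY, then apply LIMIT

Corrected query:
SELECT * FROM products ORDER BY price DESC LIMIT 4

Result:
id | name     | category    | price   | stock
---+----------+-------------+---------+------
6  | Bowl     | Kitchen     | 1200.52 | 427  
5  | Monitor  | Electronics | 1183.53 | 1    
2  | Kettle   | Kitchen     | 503.35  | 2    
3  | Bookcase | Furniture   | 500.92  | 103  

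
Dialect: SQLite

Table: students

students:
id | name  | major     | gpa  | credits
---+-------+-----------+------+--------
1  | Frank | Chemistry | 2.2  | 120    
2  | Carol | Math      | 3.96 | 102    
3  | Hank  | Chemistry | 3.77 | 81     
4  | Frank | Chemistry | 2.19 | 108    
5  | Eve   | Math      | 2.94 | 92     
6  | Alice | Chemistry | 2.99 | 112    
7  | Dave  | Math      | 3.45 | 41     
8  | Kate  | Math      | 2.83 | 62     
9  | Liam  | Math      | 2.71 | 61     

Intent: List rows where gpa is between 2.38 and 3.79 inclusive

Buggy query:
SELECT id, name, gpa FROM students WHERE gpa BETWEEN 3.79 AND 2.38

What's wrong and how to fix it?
Bug: BETWEEN expects the lower bound first; with 3.79 AND 2.38 the range is empty

Fix: Write BETWEEN 2.38 AND 3.79

Corrected query:
SELECT id, name, gpa FROM students WHERE gpa BETWEEN 2.38 AND 3.79

Result:
id | name  | gpa 
---+-------+-----
3  | Hank  | 3.77
5  | Eve   | 2.94
6  | Alice | 2.99
7  | Dave  | 3.45
8  | Kate  | 2.83
9  | Liam  | 2.71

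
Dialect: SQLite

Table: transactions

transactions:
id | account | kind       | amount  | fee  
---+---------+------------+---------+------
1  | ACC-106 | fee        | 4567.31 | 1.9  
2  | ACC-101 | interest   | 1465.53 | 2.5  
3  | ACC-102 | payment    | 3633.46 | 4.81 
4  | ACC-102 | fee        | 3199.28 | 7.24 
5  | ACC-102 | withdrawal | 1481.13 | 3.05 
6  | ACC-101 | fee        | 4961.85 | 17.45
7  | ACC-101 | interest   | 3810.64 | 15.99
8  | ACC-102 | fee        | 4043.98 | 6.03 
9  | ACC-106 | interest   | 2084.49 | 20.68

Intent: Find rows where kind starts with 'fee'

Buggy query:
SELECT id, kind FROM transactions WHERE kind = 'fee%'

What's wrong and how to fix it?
Bug: '=' compares the literal string including the % character; pattern matching needs LIKE

Fix: Replace '=' with LIKE so 'fee%' is treated as a pattern

Corrected query:
SELECT id, kind FROM transactions WHERE kind LIKE 'fee%'

Result:
id | kind
---+-----
1  | fee 
4  | fee 
6  | fee 
8  | fee 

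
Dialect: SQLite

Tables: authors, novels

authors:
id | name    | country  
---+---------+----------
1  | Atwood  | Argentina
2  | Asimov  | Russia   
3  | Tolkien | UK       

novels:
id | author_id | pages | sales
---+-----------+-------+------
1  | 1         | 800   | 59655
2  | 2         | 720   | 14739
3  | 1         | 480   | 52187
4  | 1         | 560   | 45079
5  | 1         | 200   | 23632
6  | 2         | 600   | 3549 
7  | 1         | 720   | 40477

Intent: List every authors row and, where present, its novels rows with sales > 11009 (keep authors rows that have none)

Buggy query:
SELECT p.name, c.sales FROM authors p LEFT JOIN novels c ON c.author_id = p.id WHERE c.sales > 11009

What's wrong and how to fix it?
Bug: Filtering c.sales in WHERE discards the NULL rows produced by LEFT JOIN, turning it into an inner join

Fix: Put 'c.sales > 11009' in the JOIN's ON clause instead of WHERE

Corrected query:
SELECT p.name, c.sales FROM authors p LEFT JOIN novels c ON c.author_id = p.id AND c.sales > 11009

Result:
name    | sales
--------+------
Atwood  | 23632
Atwood  | 40477
Atwood  | 45079
Atwood  | 52187
Atwood  | 59655
Asimov  | 14739
Tolkien | NULL 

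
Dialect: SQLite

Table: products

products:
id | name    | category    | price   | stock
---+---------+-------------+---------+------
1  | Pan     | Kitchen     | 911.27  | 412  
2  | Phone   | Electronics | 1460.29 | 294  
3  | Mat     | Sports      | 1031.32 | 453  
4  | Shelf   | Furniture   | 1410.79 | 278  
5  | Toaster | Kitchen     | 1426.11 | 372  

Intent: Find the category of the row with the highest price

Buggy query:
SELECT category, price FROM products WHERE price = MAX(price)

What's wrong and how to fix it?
Bug: MAX(price) is an aggregate and cannot be used directly in WHERE

Fix: Wrap MAX in a scalar subquery so WHERE compares against a single value

Corrected query:
SELECT category, price FROM products WHERE price = (SELECT MAX(price) FROM products)

Result:
category    | price  
------------+--------
Electronics | 1460.29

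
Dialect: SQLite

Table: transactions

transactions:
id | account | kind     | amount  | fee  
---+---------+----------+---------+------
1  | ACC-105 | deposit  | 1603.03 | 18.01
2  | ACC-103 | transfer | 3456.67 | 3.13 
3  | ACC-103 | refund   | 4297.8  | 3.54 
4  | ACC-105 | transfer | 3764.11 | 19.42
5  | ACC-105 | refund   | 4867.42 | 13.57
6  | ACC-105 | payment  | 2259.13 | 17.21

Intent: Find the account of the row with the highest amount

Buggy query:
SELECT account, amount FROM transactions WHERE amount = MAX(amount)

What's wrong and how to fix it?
Bug: MAX(amount) is an aggregate and cannot be used directly in WHERE

Fix: Wrap MAX in a scalar subquery so WHERE compares against a single value

Corrected query:
SELECT account, amount FROM transactions WHERE amount = (SELECT MAX(amount) FROM transactions)

Result:
account | amount 
--------+--------
ACC-105 | 4867.42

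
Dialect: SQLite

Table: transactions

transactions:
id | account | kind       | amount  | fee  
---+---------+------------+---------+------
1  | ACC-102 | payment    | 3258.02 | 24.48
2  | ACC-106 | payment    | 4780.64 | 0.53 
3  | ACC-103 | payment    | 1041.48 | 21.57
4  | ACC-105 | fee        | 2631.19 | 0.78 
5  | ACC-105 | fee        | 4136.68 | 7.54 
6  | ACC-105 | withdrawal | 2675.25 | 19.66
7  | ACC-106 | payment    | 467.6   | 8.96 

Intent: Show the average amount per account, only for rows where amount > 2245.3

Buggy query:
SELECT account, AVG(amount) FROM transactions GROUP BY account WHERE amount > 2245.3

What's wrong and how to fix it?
Bug: Row-level WHERE must come before GROUP BY in the clause order

Fix: Move the WHERE clause before GROUP BY

Corrected query:
SELECT account, AVG(amount) FROM transactions WHERE amount > 2245.3 GROUP BY account

Result:
account | AVG(amount)
--------+------------
ACC-102 | 3258.02    
ACC-105 | 3147.706667
ACC-106 | 4780.64    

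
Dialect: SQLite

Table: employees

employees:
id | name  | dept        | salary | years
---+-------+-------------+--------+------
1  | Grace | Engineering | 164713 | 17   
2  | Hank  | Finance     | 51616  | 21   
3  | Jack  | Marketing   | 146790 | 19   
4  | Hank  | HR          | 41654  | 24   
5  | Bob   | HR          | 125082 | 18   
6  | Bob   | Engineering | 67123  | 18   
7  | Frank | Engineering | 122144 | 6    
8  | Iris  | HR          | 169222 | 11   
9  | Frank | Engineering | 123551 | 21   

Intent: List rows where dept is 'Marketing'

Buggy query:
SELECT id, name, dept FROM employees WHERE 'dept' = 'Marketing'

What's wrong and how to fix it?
Bug: Single quotes denote string literals in SQL; the column name is being compared as a constant string

Fix: Reference the column as dept without single quotes

Corrected query:
SELECT id, name, dept FROM employees WHERE dept = 'Marketing'

Result:
id | name | dept     
---+------+----------
3  | Jack | Marketing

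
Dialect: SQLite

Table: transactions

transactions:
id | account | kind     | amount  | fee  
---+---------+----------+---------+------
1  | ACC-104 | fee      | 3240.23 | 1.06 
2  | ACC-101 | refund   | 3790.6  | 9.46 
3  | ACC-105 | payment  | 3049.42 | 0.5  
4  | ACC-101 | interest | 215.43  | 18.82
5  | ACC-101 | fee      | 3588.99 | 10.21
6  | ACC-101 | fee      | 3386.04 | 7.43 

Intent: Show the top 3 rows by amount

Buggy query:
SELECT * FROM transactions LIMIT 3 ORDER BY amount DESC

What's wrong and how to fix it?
Bug: ORDER BY cannot follow LIMIT; LIMIT is the final clause

Fix: Swap the clauses: ORDER BY first, then LIMIT

Corrected query:
SELECT * FROM transactions ORDER BY amount DESC LIMIT 3

Result:
id | account | kind   | amount  | fee  
---+---------+--------+---------+------
2  | ACC-101 | refund | 3790.6  | 9.46 
5  | ACC-101 | fee    | 3588.99 | 10.21
6  | ACC-101 | fee    | 3386.04 | 7.43 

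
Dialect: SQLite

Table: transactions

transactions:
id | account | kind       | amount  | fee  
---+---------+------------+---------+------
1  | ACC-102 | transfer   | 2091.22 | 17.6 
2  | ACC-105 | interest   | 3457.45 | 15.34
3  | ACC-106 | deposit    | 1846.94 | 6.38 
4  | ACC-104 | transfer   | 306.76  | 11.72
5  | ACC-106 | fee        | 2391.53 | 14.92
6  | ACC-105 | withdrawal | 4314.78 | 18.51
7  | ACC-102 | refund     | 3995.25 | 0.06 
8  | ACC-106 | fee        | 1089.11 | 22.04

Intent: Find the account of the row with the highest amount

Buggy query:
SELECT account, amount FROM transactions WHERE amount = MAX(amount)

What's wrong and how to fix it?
Bug: WHERE is evaluated per row; an aggregate over the whole table isn't defined there

Fix: Use a subquery: WHERE amount = (SELECT MAX(amount) FROM transactions)

Corrected query:
SELECT account, amount FROM transactions WHERE amount = (SELECT MAX(amount) FROM transactions)

Result:
account | amount 
--------+--------
ACC-105 | 4314.78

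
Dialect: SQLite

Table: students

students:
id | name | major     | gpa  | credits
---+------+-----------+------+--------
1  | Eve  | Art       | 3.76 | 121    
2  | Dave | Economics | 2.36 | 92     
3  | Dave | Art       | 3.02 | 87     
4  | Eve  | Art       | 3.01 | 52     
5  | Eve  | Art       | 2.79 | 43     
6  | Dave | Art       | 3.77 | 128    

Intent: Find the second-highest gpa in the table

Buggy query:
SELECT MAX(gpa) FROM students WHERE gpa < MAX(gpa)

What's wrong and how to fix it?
Bug: MAX(gpa) on the right of the comparison is an aggregate-in-WHERE error

Fix: Put the inner MAX in a scalar subquery

Corrected query:
SELECT MAX(gpa) FROM students WHERE gpa < (SELECT MAX(gpa) FROM students)

Result:
MAX(gpa)
--------
3.76    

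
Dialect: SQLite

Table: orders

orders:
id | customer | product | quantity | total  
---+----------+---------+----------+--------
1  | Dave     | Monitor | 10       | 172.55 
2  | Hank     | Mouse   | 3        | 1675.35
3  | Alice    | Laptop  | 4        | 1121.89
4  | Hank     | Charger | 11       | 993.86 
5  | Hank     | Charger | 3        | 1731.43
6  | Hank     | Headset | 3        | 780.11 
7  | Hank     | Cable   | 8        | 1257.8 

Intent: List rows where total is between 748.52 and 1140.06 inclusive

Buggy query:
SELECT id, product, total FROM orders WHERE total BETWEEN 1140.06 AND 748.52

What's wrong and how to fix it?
Bug: BETWEEN expects the lower bound first; with 1140.06 AND 748.52 the range is empty

Fix: Write BETWEEN 748.52 AND 1140.06

Corrected query:
SELECT id, product, total FROM orders WHERE total BETWEEN 748.52 AND 1140.06

Result:
id | product | total  
---+---------+--------
3  | Laptop  | 1121.89
4  | Charger | 993.86 
6  | Headset | 780.11 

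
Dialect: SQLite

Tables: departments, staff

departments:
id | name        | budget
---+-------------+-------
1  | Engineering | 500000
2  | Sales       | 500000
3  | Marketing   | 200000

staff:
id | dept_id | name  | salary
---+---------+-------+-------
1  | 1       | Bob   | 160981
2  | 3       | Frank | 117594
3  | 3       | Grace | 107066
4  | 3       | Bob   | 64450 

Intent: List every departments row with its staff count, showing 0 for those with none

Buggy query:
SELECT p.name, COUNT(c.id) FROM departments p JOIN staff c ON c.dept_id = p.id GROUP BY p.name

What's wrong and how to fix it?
Bug: An inner join excludes parents with zero children

Fix: Switch to LEFT JOIN to retain unmatched parent rows

Corrected query:
SELECT p.name, COUNT(c.id) FROM departments p LEFT JOIN staff c ON c.dept_id = p.id GROUP BY p.name

Result:
name        | COUNT(c.id)
------------+------------
Engineering | 1          
Marketing   | 3          
Sales       | 0          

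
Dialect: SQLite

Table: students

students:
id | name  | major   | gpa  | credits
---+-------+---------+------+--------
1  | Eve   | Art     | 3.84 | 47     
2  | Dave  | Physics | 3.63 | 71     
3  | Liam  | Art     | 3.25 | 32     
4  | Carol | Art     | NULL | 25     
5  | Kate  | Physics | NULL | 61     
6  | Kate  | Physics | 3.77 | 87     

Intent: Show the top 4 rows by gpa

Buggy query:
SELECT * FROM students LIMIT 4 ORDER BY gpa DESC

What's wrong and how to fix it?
Bug: LIMIT must come after ORDER BY

Fix: Swap the clauses: ORDER BY first, then LIMIT

Corrected query:
SELECT * FROM students ORDER BY gpa DESC LIMIT 4

Result:
id | name | major   | gpa  | credits
---+------+---------+------+--------
1  | Eve  | Art     | 3.84 | 47     
6  | Kate | Physics | 3.77 | 87     
2  | Dave | Physics | 3.63 | 71     
3  | Liam | Art     | 3.25 | 32     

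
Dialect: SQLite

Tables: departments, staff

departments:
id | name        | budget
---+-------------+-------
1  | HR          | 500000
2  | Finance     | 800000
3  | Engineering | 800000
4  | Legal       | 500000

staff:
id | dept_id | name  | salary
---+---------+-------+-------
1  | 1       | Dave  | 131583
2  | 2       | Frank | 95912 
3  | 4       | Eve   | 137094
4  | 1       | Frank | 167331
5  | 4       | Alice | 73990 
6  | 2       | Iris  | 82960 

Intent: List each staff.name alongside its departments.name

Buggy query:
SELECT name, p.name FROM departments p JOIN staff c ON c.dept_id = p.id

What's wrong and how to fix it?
Bug: Both tables have a 'name' column; the unqualified reference is ambiguous

Fix: Qualify the column with its table alias (c.name)

Corrected query:
SELECT c.name, p.name FROM departments p JOIN staff c ON c.dept_id = p.id

Result:
name  | name   
------+--------
Dave  | HR     
Frank | Finance
Eve   | Legal  
Frank | HR     
Alice | Legal  
Iris  | Finance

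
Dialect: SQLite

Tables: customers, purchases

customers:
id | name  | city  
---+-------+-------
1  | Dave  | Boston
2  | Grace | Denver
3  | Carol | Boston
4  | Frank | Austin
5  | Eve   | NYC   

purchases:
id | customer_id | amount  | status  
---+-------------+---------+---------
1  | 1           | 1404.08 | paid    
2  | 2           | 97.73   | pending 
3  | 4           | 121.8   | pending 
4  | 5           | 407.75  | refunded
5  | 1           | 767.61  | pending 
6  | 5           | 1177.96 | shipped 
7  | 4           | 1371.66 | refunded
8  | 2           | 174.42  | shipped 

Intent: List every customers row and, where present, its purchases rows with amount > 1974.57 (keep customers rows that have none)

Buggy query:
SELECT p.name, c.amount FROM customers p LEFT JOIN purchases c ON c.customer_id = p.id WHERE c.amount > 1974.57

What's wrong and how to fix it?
Bug: Filtering c.amount in WHERE discards the NULL rows produced by LEFT JOIN, turning it into an inner join

Fix: Put 'c.amount > 1974.57' in the JOIN's ON clause instead of WHERE

Corrected query:
SELECT p.name, c.amount FROM customers p LEFT JOIN purchases c ON c.customer_id = p.id AND c.amount > 1974.57

Result:
name  | amount
------+-------
Dave  | NULL  
Grace | NULL  
Carol | NULL  
Frank | NULL  
Eve   | NULL  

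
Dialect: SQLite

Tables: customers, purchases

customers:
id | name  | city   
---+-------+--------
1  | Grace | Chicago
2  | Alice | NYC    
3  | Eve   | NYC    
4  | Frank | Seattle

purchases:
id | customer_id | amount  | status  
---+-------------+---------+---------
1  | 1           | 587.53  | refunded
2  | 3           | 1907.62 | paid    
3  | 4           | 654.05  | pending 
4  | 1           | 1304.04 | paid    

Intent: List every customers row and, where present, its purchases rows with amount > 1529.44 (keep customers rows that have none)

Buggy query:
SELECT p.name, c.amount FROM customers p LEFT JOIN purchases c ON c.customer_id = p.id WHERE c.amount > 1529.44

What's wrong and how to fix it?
Bug: A WHERE condition on the right-hand table after LEFT JOIN drops unmatched parents

Fix: Put 'c.amount > 1529.44' in the JOIN's ON clause instead of WHERE

Corrected query:
SELECT p.name, c.amount FROM customers p LEFT JOIN purchases c ON c.customer_id = p.id AND c.amount > 1529.44

Result:
name  | amount 
------+--------
Grace | NULL   
Alice | NULL   
Eve   | 1907.62
Frank | NULL   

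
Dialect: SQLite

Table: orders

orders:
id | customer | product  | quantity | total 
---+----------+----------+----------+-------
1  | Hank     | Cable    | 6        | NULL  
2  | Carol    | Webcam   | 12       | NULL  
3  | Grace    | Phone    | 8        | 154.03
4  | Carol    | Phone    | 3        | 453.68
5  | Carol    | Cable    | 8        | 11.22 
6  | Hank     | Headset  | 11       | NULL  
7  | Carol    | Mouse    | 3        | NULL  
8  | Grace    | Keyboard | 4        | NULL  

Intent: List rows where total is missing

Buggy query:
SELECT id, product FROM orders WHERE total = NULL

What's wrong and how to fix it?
Bug: '= NULL' is always unknown in SQL three-valued logic, so no rows match

Fix: Use IS NULL to test for NULL

Corrected query:
SELECT id, product FROM orders WHERE total IS NULL

Result:
id | product 
---+---------
1  | Cable   
2  | Webcam  
6  | Headset 
7  | Mouse   
8  | Keyboard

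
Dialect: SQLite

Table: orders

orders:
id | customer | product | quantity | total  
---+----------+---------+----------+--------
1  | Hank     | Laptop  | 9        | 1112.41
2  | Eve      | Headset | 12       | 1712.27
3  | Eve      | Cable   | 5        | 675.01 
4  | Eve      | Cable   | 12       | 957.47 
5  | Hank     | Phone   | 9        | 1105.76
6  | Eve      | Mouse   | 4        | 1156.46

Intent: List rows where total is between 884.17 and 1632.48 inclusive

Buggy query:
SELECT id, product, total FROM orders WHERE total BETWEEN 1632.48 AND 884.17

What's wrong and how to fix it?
Bug: BETWEEN expects the lower bound first; with 1632.48 AND 884.17 the range is empty

Fix: Write BETWEEN 884.17 AND 1632.48

Corrected query:
SELECT id, product, total FROM orders WHERE total BETWEEN 884.17 AND 1632.48

Result:
id | product | total  
---+---------+--------
1  | Laptop  | 1112.41
4  | Cable   | 957.47 
5  | Phone   | 1105.76
6  | Mouse   | 1156.46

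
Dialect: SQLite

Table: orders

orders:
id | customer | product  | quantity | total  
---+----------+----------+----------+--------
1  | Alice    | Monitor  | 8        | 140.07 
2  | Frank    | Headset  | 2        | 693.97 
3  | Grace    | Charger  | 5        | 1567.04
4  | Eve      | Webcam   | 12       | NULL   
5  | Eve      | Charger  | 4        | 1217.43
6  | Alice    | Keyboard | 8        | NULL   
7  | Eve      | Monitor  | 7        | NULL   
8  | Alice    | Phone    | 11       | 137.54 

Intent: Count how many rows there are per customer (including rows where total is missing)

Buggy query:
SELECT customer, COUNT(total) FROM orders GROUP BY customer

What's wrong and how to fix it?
Bug: COUNT(total) skips NULLs, so groups with missing total are undercounted

Fix: Use COUNT(*) to count all rows regardless of NULL

Corrected query:
SELECT customer, COUNT(*) FROM orders GROUP BY customer

Result:
customer | COUNT(*)
---------+---------
Alice    | 3       
Eve      | 3       
Frank    | 1       
Grace    | 1       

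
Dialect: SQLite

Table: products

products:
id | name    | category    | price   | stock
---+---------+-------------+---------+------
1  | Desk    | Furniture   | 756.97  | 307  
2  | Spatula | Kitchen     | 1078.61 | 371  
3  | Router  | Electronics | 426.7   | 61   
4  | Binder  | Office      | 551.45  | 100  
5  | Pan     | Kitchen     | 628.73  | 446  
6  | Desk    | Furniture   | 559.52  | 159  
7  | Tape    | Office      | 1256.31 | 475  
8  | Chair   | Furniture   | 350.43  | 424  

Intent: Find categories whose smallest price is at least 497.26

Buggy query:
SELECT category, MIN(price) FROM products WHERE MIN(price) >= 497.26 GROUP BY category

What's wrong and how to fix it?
Bug: MIN() in WHERE is a misuse of aggregate

Fix: Use HAVING for the per-group MIN condition

Corrected query:
SELECT category, MIN(price) FROM products GROUP BY category HAVING MIN(price) >= 497.26

Result:
category | MIN(price)
---------+-----------
Kitchen  | 628.73    
Office   | 551.45    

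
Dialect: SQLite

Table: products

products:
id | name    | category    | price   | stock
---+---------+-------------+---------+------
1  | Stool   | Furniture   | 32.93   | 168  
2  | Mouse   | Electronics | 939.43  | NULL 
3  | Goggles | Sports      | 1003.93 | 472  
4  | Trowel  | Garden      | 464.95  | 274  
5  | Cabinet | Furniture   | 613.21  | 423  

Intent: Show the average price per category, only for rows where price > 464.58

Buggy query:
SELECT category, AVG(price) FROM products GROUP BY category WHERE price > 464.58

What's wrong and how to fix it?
Bug: Row-level WHERE must come before GROUP BY in the clause order

Fix: Move the WHERE clause before GROUP BY

Corrected query:
SELECT category, AVG(price) FROM products WHERE price > 464.58 GROUP BY category

Result:
category    | AVG(price)
------------+-----------
Electronics | 939.43    
Furniture   | 613.21    
Garden      | 464.95    
Sports      | 1003.93   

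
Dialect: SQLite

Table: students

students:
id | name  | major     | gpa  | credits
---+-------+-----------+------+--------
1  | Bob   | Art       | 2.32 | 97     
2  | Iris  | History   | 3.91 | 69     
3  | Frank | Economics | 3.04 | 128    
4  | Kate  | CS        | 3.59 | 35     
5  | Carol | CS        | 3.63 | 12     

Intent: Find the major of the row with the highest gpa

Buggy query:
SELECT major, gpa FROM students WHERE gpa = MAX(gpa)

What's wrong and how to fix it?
Bug: WHERE is evaluated per row; an aggregate over the whole table isn't defined there

Fix: Wrap MAX in a scalar subquery so WHERE compares against a single value

Corrected query:
SELECT major, gpa FROM students WHERE gpa = (SELECT MAX(gpa) FROM students)

Result:
major   | gpa 
--------+-----
History | 3.91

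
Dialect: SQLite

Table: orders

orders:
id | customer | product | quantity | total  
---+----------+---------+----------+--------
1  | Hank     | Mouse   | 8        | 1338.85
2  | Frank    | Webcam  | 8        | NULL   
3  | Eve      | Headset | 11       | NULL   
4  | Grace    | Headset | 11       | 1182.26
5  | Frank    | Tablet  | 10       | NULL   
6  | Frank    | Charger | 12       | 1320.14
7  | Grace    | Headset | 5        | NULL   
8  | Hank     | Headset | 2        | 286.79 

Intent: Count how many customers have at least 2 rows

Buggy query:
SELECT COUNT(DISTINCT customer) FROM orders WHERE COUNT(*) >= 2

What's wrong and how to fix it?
Bug: COUNT(*) cannot appear in WHERE; the per-group count doesn't exist yet

Fix: Use a subquery that GROUPs and filters with HAVING, then count its rows

Corrected query:
SELECT COUNT(*) FROM (SELECT customer FROM orders GROUP BY customer HAVING COUNT(*) >= 2)

Result:
COUNT(*)
--------
3       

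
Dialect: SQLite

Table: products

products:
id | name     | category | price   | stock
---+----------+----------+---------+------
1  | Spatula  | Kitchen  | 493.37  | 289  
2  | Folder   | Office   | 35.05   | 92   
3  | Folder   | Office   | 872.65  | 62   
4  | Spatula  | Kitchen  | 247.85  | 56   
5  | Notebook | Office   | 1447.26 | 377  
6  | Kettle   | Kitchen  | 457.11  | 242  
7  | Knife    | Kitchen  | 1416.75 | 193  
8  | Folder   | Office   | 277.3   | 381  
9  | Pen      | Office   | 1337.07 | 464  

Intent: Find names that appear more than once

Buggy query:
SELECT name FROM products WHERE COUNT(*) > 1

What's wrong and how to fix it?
Bug: WHERE can't reference COUNT(*); aggregates are computed after WHERE

Fix: Group first, then use HAVING for the count condition

Corrected query:
SELECT name FROM products GROUP BY name HAVING COUNT(*) > 1

Result:
name   
-------
Folder 
Spatula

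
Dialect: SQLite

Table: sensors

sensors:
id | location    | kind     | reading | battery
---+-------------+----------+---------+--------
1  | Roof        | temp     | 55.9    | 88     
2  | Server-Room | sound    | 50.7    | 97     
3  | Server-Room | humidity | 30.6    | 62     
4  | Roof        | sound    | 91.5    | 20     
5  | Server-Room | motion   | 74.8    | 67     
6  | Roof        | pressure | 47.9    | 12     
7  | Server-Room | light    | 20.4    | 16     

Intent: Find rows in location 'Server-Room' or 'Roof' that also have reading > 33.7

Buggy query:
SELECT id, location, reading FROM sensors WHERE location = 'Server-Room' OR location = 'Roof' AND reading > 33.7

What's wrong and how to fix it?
Bug: AND binds tighter than OR, so this parses as location = 'Server-Room' OR (location = 'Roof' AND reading > 33.7)

Fix: Add parentheses around the OR so the AND applies to both alternatives

Corrected query:
SELECT id, location, reading FROM sensors WHERE (location = 'Server-Room' OR location = 'Roof') AND reading > 33.7

Result:
id | location    | reading
---+-------------+--------
1  | Roof        | 55.9   
2  | Server-Room | 50.7   
4  | Roof        | 91.5   
5  | Server-Room | 74.8   
6  | Roof        | 47.9   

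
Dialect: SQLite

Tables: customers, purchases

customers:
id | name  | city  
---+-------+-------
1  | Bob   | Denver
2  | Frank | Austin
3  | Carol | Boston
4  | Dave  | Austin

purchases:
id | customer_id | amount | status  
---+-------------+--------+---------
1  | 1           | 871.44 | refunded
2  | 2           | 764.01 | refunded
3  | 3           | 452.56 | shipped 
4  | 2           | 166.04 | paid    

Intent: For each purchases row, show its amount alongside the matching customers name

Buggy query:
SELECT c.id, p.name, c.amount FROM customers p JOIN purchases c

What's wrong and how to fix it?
Bug: JOIN with no ON clause produces a cartesian product; every purchases row pairs with every customers row

Fix: Specify the join condition linking the foreign key to the parent id

Corrected query:
SELECT c.id, p.name, c.amount FROM customers p JOIN purchases c ON c.customer_id = p.id

Result:
id | name  | amount
---+-------+-------
1  | Bob   | 871.44
2  | Frank | 764.01
3  | Carol | 452.56
4  | Frank | 166.04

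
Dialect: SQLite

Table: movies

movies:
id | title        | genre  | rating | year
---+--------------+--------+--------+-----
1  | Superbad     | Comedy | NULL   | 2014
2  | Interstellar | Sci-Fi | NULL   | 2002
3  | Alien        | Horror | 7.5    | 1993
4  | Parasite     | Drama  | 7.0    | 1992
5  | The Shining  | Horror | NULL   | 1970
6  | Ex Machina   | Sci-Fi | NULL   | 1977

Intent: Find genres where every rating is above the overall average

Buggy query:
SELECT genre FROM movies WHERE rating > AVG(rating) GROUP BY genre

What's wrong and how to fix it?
Bug: WHERE evaluates per row before aggregation, so AVG() is unavailable

Fix: Compute the overall average in a scalar subquery and compare each group's MIN against it in HAVING

Corrected query:
SELECT genre FROM movies GROUP BY genre HAVING MIN(rating) > (SELECT AVG(rating) FROM movies)

Result:
genre 
------
Horror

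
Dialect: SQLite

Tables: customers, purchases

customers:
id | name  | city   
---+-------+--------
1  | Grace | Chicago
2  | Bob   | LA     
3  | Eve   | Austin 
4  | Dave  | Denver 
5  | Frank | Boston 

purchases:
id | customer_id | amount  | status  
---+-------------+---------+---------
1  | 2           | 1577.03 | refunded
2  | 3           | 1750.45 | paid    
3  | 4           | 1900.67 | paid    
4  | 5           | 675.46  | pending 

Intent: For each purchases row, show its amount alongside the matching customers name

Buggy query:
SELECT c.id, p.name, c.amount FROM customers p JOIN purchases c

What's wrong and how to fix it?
Bug: JOIN with no ON clause produces a cartesian product; every purchases row pairs with every customers row

Fix: Specify the join condition linking the foreign key to the parent id

Corrected query:
SELECT c.id, p.name, c.amount FROM customers p JOIN purchases c ON c.customer_id = p.id

Result:
id | name  | amount 
---+-------+--------
1  | Bob   | 1577.03
2  | Eve   | 1750.45
3  | Dave  | 1900.67
4  | Frank | 675.46 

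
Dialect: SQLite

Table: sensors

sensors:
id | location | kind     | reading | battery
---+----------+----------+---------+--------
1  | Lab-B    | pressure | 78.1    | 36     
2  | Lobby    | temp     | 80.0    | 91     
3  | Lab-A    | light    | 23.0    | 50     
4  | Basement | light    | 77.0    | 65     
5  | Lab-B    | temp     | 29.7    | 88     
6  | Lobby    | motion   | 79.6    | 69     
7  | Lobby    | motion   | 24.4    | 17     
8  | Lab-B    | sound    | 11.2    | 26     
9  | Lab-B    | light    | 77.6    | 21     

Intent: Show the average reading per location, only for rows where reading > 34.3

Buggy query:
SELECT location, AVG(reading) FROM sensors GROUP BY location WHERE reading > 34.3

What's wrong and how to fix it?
Bug: Row-level WHERE must come before GROUP BY in the clause order

Fix: Place WHERE between FROM and GROUP BY

Corrected query:
SELECT location, AVG(reading) FROM sensors WHERE reading > 34.3 GROUP BY location

Result:
location | AVG(reading)
---------+-------------
Basement | 77          
Lab-B    | 77.85       
Lobby    | 79.8        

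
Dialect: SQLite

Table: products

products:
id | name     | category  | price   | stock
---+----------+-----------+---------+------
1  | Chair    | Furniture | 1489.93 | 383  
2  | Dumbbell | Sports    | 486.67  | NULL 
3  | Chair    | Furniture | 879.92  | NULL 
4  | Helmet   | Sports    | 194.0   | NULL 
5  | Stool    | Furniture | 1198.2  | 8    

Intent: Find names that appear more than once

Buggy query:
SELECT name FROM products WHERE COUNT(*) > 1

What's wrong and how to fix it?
Bug: COUNT(*) is an aggregate and cannot be used in WHERE

Fix: GROUP BY name, then filter groups with HAVING COUNT(*) > 1

Corrected query:
SELECT name FROM products GROUP BY name HAVING COUNT(*) > 1

Result:
name 
-----
Chair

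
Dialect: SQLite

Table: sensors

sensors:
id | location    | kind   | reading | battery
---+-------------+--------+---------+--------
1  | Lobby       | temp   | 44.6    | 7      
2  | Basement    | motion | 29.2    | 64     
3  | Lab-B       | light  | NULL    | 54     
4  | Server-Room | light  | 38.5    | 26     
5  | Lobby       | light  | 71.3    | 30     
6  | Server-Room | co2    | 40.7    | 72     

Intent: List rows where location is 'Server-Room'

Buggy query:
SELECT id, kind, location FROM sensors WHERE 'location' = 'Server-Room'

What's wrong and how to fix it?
Bug: Single quotes denote string literals in SQL; the column name is being compared as a constant string

Fix: Remove the quotes around the column name (or use double quotes for an identifier)

Corrected query:
SELECT id, kind, location FROM sensors WHERE location = 'Server-Room'

Result:
id | kind  | location   
---+-------+------------
4  | light | Server-Room
6  | co2   | Server-Room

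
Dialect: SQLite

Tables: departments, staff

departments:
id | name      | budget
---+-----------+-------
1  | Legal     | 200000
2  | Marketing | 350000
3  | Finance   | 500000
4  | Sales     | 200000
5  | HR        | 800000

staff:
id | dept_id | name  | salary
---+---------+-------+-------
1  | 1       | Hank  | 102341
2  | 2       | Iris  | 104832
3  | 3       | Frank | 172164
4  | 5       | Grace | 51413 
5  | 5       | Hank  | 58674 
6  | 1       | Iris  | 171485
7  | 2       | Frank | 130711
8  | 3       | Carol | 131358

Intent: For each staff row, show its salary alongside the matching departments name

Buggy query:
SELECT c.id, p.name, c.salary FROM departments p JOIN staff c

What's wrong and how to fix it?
Bug: Missing join condition: each staff row is matched to all departments rows instead of just its own

Fix: Add ON c.dept_id = p.id to the JOIN

Corrected query:
SELECT c.id, p.name, c.salary FROM departments p JOIN staff c ON c.dept_id = p.id

Result:
id | name      | salary
---+-----------+-------
1  | Legal     | 102341
2  | Marketing | 104832
3  | Finance   | 172164
4  | HR        | 51413 
5  | HR        | 58674 
6  | Legal     | 171485
7  | Marketing | 130711
8  | Finance   | 131358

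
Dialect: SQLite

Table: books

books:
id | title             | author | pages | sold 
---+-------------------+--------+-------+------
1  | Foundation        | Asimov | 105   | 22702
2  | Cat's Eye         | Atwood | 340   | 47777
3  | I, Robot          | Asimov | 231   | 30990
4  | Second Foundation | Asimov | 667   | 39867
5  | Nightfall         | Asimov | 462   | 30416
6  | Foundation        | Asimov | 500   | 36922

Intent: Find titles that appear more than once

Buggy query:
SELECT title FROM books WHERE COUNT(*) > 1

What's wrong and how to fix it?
Bug: COUNT(*) is an aggregate and cannot be used in WHERE

Fix: GROUP BY title, then filter groups with HAVING COUNT(*) > 1

Corrected query:
SELECT title FROM books GROUP BY title HAVING COUNT(*) > 1

Result:
title     
----------
Foundation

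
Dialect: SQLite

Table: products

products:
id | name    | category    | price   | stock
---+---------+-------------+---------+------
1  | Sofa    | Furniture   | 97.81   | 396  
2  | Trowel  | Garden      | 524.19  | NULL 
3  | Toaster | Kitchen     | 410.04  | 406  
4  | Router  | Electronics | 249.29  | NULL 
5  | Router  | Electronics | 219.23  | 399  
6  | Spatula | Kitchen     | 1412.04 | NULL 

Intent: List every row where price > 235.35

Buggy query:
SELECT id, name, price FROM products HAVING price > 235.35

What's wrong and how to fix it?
Bug: HAVING filters the output of aggregation, but this query has no GROUP BY and no aggregate functions, so SQLite rejects it (HAVING clause on a non-aggregate query); the condition here is per row

Fix: Replace HAVING with WHERE since the condition applies to individual rows

Corrected query:
SELECT id, name, price FROM products WHERE price > 235.35

Result:
id | name    | price  
---+---------+--------
2  | Trowel  | 524.19 
3  | Toaster | 410.04 
4  | Router  | 249.29 
6  | Spatula | 1412.04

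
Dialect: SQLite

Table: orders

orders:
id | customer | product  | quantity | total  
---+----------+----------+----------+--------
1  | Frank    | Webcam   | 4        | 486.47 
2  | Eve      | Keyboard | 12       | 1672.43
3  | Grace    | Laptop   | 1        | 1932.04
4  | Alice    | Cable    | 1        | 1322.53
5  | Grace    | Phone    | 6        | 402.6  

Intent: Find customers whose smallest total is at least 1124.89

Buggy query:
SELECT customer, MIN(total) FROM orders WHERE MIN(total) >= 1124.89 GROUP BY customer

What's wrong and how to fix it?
Bug: Aggregates like MIN are computed per group after WHERE runs

Fix: Replace WHERE with HAVING after the GROUP BY

Corrected query:
SELECT customer, MIN(total) FROM orders GROUP BY customer HAVING MIN(total) >= 1124.89

Result:
customer | MIN(total)
---------+-----------
Alice    | 1322.53   
Eve      | 1672.43   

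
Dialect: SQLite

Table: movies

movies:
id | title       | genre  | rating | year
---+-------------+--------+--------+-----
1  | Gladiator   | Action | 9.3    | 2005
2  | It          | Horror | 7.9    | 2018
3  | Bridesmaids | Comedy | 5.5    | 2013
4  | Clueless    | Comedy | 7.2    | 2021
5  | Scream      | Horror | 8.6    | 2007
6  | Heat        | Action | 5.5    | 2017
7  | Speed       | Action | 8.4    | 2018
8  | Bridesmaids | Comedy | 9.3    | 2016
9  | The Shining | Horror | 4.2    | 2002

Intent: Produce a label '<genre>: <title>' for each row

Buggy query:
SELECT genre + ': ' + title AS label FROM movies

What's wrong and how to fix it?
Bug: SQLite uses || for string concatenation; + coerces text to numbers (yielding 0)

Fix: Replace + with || to concatenate text

Corrected query:
SELECT genre || ': ' || title AS label FROM movies

Result:
label              
-------------------
Action: Gladiator  
Horror: It         
Comedy: Bridesmaids
Comedy: Clueless   
Horror: Scream     
Action: Heat       
Action: Speed      
Comedy: Bridesmaids
Horror: The Shining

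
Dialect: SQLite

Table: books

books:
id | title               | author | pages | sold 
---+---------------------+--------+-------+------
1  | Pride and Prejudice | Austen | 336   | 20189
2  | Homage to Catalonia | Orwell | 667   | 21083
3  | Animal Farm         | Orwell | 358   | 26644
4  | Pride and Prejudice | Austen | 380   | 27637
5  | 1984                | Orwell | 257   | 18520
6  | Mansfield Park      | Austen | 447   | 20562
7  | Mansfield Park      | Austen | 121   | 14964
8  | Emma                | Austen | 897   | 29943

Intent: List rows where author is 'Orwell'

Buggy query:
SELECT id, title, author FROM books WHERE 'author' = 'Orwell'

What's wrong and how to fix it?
Bug: 'author' in single quotes is a string literal, not the column; the comparison is literal-vs-literal and never true

Fix: Reference the column as author without single quotes

Corrected query:
SELECT id, title, author FROM books WHERE author = 'Orwell'

Result:
id | title               | author
---+---------------------+-------
2  | Homage to Catalonia | Orwell
3  | Animal Farm         | Orwell
5  | 1984                | Orwell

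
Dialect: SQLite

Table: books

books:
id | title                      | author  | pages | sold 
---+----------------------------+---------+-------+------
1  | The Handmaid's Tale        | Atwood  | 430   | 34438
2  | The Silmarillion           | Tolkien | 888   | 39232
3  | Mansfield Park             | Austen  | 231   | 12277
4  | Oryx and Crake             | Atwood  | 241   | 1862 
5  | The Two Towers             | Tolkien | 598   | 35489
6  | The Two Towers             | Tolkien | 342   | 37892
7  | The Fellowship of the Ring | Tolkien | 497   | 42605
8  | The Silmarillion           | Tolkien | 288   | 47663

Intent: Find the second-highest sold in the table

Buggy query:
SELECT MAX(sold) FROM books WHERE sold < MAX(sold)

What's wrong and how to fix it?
Bug: MAX(sold) on the right of the comparison is an aggregate-in-WHERE error

Fix: Put the inner MAX in a scalar subquery

Corrected query:
SELECT MAX(sold) FROM books WHERE sold < (SELECT MAX(sold) FROM books)

Result:
MAX(sold)
---------
42605    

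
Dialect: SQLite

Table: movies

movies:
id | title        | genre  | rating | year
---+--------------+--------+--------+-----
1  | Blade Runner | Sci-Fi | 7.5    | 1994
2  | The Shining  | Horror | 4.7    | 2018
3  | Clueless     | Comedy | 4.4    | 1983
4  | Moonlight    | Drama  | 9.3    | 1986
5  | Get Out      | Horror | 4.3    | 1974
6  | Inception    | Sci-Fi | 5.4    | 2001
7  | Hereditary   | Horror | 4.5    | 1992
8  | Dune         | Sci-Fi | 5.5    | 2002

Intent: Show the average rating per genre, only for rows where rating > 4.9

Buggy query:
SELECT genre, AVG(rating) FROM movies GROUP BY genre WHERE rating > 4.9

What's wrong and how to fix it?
Bug: WHERE cannot follow GROUP BY

Fix: Place WHERE between FROM and GROUP BY

Corrected query:
SELECT genre, AVG(rating) FROM movies WHERE rating > 4.9 GROUP BY genre

Result:
genre  | AVG(rating)
-------+------------
Drama  | 9.3        
Sci-Fi | 6.133333   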